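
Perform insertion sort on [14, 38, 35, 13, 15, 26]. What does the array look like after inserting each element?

First element 14 is already 'sorted'
Insert 38: shifted 0 elements -> [14, 38, 35, 13, 15, 26]
Insert 35: shifted 1 elements -> [14, 35, 38, 13, 15, 26]
Insert 13: shifted 3 elements -> [13, 14, 35, 38, 15, 26]
Insert 15: shifted 2 elements -> [13, 14, 15, 35, 38, 26]
Insert 26: shifted 2 elements -> [13, 14, 15, 26, 35, 38]


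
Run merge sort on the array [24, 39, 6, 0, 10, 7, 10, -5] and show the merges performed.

Divide and conquer:
  Merge [24] + [39] -> [24, 39]
  Merge [6] + [0] -> [0, 6]
  Merge [24, 39] + [0, 6] -> [0, 6, 24, 39]
  Merge [10] + [7] -> [7, 10]
  Merge [10] + [-5] -> [-5, 10]
  Merge [7, 10] + [-5, 10] -> [-5, 7, 10, 10]
  Merge [0, 6, 24, 39] + [-5, 7, 10, 10] -> [-5, 0, 6, 7, 10, 10, 24, 39]


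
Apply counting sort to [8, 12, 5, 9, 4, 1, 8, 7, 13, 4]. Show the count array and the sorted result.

Count array: [0, 1, 0, 0, 2, 1, 0, 1, 2, 1, 0, 0, 1, 1]
(count[i] = number of elements equal to i)
Cumulative count: [0, 1, 1, 1, 3, 4, 4, 5, 7, 8, 8, 8, 9, 10]
Sorted: [1, 4, 4, 5, 7, 8, 8, 9, 12, 13]


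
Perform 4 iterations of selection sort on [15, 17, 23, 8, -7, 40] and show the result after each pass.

Pass 1: Select minimum -7 at index 4, swap -> [-7, 17, 23, 8, 15, 40]
Pass 2: Select minimum 8 at index 3, swap -> [-7, 8, 23, 17, 15, 40]
Pass 3: Select minimum 15 at index 4, swap -> [-7, 8, 15, 17, 23, 40]
Pass 4: Select minimum 17 at index 3, swap -> [-7, 8, 15, 17, 23, 40]


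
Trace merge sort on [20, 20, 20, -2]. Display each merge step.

Divide and conquer:
  Merge [20] + [20] -> [20, 20]
  Merge [20] + [-2] -> [-2, 20]
  Merge [20, 20] + [-2, 20] -> [-2, 20, 20, 20]


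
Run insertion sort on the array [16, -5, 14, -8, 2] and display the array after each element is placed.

First element 16 is already 'sorted'
Insert -5: shifted 1 elements -> [-5, 16, 14, -8, 2]
Insert 14: shifted 1 elements -> [-5, 14, 16, -8, 2]
Insert -8: shifted 3 elements -> [-8, -5, 14, 16, 2]
Insert 2: shifted 2 elements -> [-8, -5, 2, 14, 16]


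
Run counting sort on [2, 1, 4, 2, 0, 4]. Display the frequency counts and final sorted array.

Count array: [1, 1, 2, 0, 2]
(count[i] = number of elements equal to i)
Cumulative count: [1, 2, 4, 4, 6]
Sorted: [0, 1, 2, 2, 4, 4]


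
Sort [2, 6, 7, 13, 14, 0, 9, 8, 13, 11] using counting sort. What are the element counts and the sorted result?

Count array: [1, 0, 1, 0, 0, 0, 1, 1, 1, 1, 0, 1, 0, 2, 1]
(count[i] = number of elements equal to i)
Cumulative count: [1, 1, 2, 2, 2, 2, 3, 4, 5, 6, 6, 7, 7, 9, 10]
Sorted: [0, 2, 6, 7, 8, 9, 11, 13, 13, 14]


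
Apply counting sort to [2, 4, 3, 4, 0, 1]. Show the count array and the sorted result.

Count array: [1, 1, 1, 1, 2]
(count[i] = number of elements equal to i)
Cumulative count: [1, 2, 3, 4, 6]
Sorted: [0, 1, 2, 3, 4, 4]


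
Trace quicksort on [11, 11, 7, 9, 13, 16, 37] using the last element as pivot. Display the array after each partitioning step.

Partition 1: pivot=37 at index 6 -> [11, 11, 7, 9, 13, 16, 37]
Partition 2: pivot=16 at index 5 -> [11, 11, 7, 9, 13, 16, 37]
Partition 3: pivot=13 at index 4 -> [11, 11, 7, 9, 13, 16, 37]
Partition 4: pivot=9 at index 1 -> [7, 9, 11, 11, 13, 16, 37]
Partition 5: pivot=11 at index 3 -> [7, 9, 11, 11, 13, 16, 37]


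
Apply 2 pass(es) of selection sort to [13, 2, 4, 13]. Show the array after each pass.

Pass 1: Select minimum 2 at index 1, swap -> [2, 13, 4, 13]
Pass 2: Select minimum 4 at index 2, swap -> [2, 4, 13, 13]


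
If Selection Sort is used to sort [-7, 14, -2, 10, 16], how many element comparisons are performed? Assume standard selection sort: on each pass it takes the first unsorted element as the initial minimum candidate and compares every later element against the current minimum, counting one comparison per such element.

Pass 1: scan indices 1..4 for the minimum = 4 comparison(s); min is -7, place at index 0 -> [-7, 14, -2, 10, 16]
Pass 2: scan indices 2..4 for the minimum = 3 comparison(s); min is -2, place at index 1 -> [-7, -2, 14, 10, 16]
Pass 3: scan indices 3..4 for the minimum = 2 comparison(s); min is 10, place at index 2 -> [-7, -2, 10, 14, 16]
Pass 4: scan indices 4..4 for the minimum = 1 comparison(s); min is 14, place at index 3 -> [-7, -2, 10, 14, 16]
Selection sort always scans the whole unsorted suffix, so the count is (n-1) + (n-2) + ... + 1 = n(n-1)/2 = 5*4/2 = 10 regardless of the input order.
Total comparisons: 4 + 3 + 2 + 1 = 10


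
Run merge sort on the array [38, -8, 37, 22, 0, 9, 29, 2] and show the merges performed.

Divide and conquer:
  Merge [38] + [-8] -> [-8, 38]
  Merge [37] + [22] -> [22, 37]
  Merge [-8, 38] + [22, 37] -> [-8, 22, 37, 38]
  Merge [0] + [9] -> [0, 9]
  Merge [29] + [2] -> [2, 29]
  Merge [0, 9] + [2, 29] -> [0, 2, 9, 29]
  Merge [-8, 22, 37, 38] + [0, 2, 9, 29] -> [-8, 0, 2, 9, 22, 29, 37, 38]


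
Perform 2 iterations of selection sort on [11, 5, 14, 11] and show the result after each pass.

Pass 1: Select minimum 5 at index 1, swap -> [5, 11, 14, 11]
Pass 2: Select minimum 11 at index 1, swap -> [5, 11, 14, 11]


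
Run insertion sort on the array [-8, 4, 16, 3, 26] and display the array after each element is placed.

First element -8 is already 'sorted'
Insert 4: shifted 0 elements -> [-8, 4, 16, 3, 26]
Insert 16: shifted 0 elements -> [-8, 4, 16, 3, 26]
Insert 3: shifted 2 elements -> [-8, 3, 4, 16, 26]
Insert 26: shifted 0 elements -> [-8, 3, 4, 16, 26]


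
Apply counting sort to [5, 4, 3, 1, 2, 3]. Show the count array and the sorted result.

Count array: [0, 1, 1, 2, 1, 1]
(count[i] = number of elements equal to i)
Cumulative count: [0, 1, 2, 4, 5, 6]
Sorted: [1, 2, 3, 3, 4, 5]


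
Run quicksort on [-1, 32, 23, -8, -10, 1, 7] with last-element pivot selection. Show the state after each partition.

Partition 1: pivot=7 at index 4 -> [-1, -8, -10, 1, 7, 32, 23]
Partition 2: pivot=1 at index 3 -> [-1, -8, -10, 1, 7, 32, 23]
Partition 3: pivot=-10 at index 0 -> [-10, -8, -1, 1, 7, 32, 23]
Partition 4: pivot=-1 at index 2 -> [-10, -8, -1, 1, 7, 32, 23]
Partition 5: pivot=23 at index 5 -> [-10, -8, -1, 1, 7, 23, 32]


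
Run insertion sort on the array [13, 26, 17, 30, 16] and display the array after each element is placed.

First element 13 is already 'sorted'
Insert 26: shifted 0 elements -> [13, 26, 17, 30, 16]
Insert 17: shifted 1 elements -> [13, 17, 26, 30, 16]
Insert 30: shifted 0 elements -> [13, 17, 26, 30, 16]
Insert 16: shifted 3 elements -> [13, 16, 17, 26, 30]


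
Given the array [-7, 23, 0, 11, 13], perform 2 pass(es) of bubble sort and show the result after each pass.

After pass 1: [-7, 0, 11, 13, 23] (3 swaps)
After pass 2: [-7, 0, 11, 13, 23] (0 swaps)
Total swaps: 3


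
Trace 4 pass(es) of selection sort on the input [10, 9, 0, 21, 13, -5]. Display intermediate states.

Pass 1: Select minimum -5 at index 5, swap -> [-5, 9, 0, 21, 13, 10]
Pass 2: Select minimum 0 at index 2, swap -> [-5, 0, 9, 21, 13, 10]
Pass 3: Select minimum 9 at index 2, swap -> [-5, 0, 9, 21, 13, 10]
Pass 4: Select minimum 10 at index 5, swap -> [-5, 0, 9, 10, 13, 21]


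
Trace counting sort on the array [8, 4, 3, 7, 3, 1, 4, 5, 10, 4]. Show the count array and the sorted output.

Count array: [0, 1, 0, 2, 3, 1, 0, 1, 1, 0, 1]
(count[i] = number of elements equal to i)
Cumulative count: [0, 1, 1, 3, 6, 7, 7, 8, 9, 9, 10]
Sorted: [1, 3, 3, 4, 4, 4, 5, 7, 8, 10]


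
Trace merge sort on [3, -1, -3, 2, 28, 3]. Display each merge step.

Divide and conquer:
  Merge [-1] + [-3] -> [-3, -1]
  Merge [3] + [-3, -1] -> [-3, -1, 3]
  Merge [28] + [3] -> [3, 28]
  Merge [2] + [3, 28] -> [2, 3, 28]
  Merge [-3, -1, 3] + [2, 3, 28] -> [-3, -1, 2, 3, 3, 28]


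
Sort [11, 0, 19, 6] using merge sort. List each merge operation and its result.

Divide and conquer:
  Merge [11] + [0] -> [0, 11]
  Merge [19] + [6] -> [6, 19]
  Merge [0, 11] + [6, 19] -> [0, 6, 11, 19]


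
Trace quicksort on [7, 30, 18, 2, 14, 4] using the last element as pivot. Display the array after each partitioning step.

Partition 1: pivot=4 at index 1 -> [2, 4, 18, 7, 14, 30]
Partition 2: pivot=30 at index 5 -> [2, 4, 18, 7, 14, 30]
Partition 3: pivot=14 at index 3 -> [2, 4, 7, 14, 18, 30]


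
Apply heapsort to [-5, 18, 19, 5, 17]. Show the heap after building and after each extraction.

Build heap: [19, 18, -5, 5, 17]
Extract 19: [18, 17, -5, 5, 19]
Extract 18: [17, 5, -5, 18, 19]
Extract 17: [5, -5, 17, 18, 19]
Extract 5: [-5, 5, 17, 18, 19]


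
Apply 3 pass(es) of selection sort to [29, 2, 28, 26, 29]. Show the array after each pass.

Pass 1: Select minimum 2 at index 1, swap -> [2, 29, 28, 26, 29]
Pass 2: Select minimum 26 at index 3, swap -> [2, 26, 28, 29, 29]
Pass 3: Select minimum 28 at index 2, swap -> [2, 26, 28, 29, 29]


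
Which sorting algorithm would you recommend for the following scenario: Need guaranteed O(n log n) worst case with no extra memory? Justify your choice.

Best choice: Heapsort
Reason: Heapsort is O(n log n) worst case and sorts in-place; quicksort can degrade to O(n^2)


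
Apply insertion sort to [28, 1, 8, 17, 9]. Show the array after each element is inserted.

First element 28 is already 'sorted'
Insert 1: shifted 1 elements -> [1, 28, 8, 17, 9]
Insert 8: shifted 1 elements -> [1, 8, 28, 17, 9]
Insert 17: shifted 1 elements -> [1, 8, 17, 28, 9]
Insert 9: shifted 2 elements -> [1, 8, 9, 17, 28]


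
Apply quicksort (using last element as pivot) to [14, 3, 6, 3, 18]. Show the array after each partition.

Partition 1: pivot=18 at index 4 -> [14, 3, 6, 3, 18]
Partition 2: pivot=3 at index 1 -> [3, 3, 6, 14, 18]
Partition 3: pivot=14 at index 3 -> [3, 3, 6, 14, 18]


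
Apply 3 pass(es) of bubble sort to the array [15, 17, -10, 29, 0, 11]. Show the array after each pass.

After pass 1: [15, -10, 17, 0, 11, 29] (3 swaps)
After pass 2: [-10, 15, 0, 11, 17, 29] (3 swaps)
After pass 3: [-10, 0, 11, 15, 17, 29] (2 swaps)
Total swaps: 8


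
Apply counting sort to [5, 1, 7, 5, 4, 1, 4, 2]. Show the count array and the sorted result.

Count array: [0, 2, 1, 0, 2, 2, 0, 1]
(count[i] = number of elements equal to i)
Cumulative count: [0, 2, 3, 3, 5, 7, 7, 8]
Sorted: [1, 1, 2, 4, 4, 5, 5, 7]


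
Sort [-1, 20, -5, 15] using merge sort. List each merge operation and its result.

Divide and conquer:
  Merge [-1] + [20] -> [-1, 20]
  Merge [-5] + [15] -> [-5, 15]
  Merge [-1, 20] + [-5, 15] -> [-5, -1, 15, 20]


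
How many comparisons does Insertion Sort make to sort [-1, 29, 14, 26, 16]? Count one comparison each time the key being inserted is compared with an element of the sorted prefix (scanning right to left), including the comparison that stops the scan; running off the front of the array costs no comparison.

Insert 29: -1 <= 29 (stop) = 1 comparison(s) -> [-1, 29, 14, 26, 16]
Insert 14: 29 > 14 (shift), -1 <= 14 (stop) = 2 comparison(s) -> [-1, 14, 29, 26, 16]
Insert 26: 29 > 26 (shift), 14 <= 26 (stop) = 2 comparison(s) -> [-1, 14, 26, 29, 16]
Insert 16: 29 > 16 (shift), 26 > 16 (shift), 14 <= 16 (stop) = 3 comparison(s) -> [-1, 14, 16, 26, 29]
Total comparisons: 1 + 2 + 2 + 3 = 8


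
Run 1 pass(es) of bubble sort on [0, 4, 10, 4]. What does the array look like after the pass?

After pass 1: [0, 4, 4, 10] (1 swaps)
Total swaps: 1


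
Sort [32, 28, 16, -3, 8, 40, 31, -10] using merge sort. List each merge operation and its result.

Divide and conquer:
  Merge [32] + [28] -> [28, 32]
  Merge [16] + [-3] -> [-3, 16]
  Merge [28, 32] + [-3, 16] -> [-3, 16, 28, 32]
  Merge [8] + [40] -> [8, 40]
  Merge [31] + [-10] -> [-10, 31]
  Merge [8, 40] + [-10, 31] -> [-10, 8, 31, 40]
  Merge [-3, 16, 28, 32] + [-10, 8, 31, 40] -> [-10, -3, 8, 16, 28, 31, 32, 40]


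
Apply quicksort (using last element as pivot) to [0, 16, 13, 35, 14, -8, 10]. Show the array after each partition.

Partition 1: pivot=10 at index 2 -> [0, -8, 10, 35, 14, 16, 13]
Partition 2: pivot=-8 at index 0 -> [-8, 0, 10, 35, 14, 16, 13]
Partition 3: pivot=13 at index 3 -> [-8, 0, 10, 13, 14, 16, 35]
Partition 4: pivot=35 at index 6 -> [-8, 0, 10, 13, 14, 16, 35]
Partition 5: pivot=16 at index 5 -> [-8, 0, 10, 13, 14, 16, 35]


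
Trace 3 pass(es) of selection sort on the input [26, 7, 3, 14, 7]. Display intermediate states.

Pass 1: Select minimum 3 at index 2, swap -> [3, 7, 26, 14, 7]
Pass 2: Select minimum 7 at index 1, swap -> [3, 7, 26, 14, 7]
Pass 3: Select minimum 7 at index 4, swap -> [3, 7, 7, 14, 26]


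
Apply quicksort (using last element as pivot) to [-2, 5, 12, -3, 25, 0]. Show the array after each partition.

Partition 1: pivot=0 at index 2 -> [-2, -3, 0, 5, 25, 12]
Partition 2: pivot=-3 at index 0 -> [-3, -2, 0, 5, 25, 12]
Partition 3: pivot=12 at index 4 -> [-3, -2, 0, 5, 12, 25]


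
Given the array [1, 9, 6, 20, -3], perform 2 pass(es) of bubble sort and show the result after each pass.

After pass 1: [1, 6, 9, -3, 20] (2 swaps)
After pass 2: [1, 6, -3, 9, 20] (1 swaps)
Total swaps: 3


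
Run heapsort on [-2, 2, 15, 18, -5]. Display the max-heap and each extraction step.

Build heap: [18, 2, 15, -2, -5]
Extract 18: [15, 2, -5, -2, 18]
Extract 15: [2, -2, -5, 15, 18]
Extract 2: [-2, -5, 2, 15, 18]
Extract -2: [-5, -2, 2, 15, 18]


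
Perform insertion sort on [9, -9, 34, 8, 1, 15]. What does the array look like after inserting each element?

First element 9 is already 'sorted'
Insert -9: shifted 1 elements -> [-9, 9, 34, 8, 1, 15]
Insert 34: shifted 0 elements -> [-9, 9, 34, 8, 1, 15]
Insert 8: shifted 2 elements -> [-9, 8, 9, 34, 1, 15]
Insert 1: shifted 3 elements -> [-9, 1, 8, 9, 34, 15]
Insert 15: shifted 1 elements -> [-9, 1, 8, 9, 15, 34]


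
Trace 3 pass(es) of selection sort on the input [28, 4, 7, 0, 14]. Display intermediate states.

Pass 1: Select minimum 0 at index 3, swap -> [0, 4, 7, 28, 14]
Pass 2: Select minimum 4 at index 1, swap -> [0, 4, 7, 28, 14]
Pass 3: Select minimum 7 at index 2, swap -> [0, 4, 7, 28, 14]


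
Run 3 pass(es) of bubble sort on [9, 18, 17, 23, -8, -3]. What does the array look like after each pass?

After pass 1: [9, 17, 18, -8, -3, 23] (3 swaps)
After pass 2: [9, 17, -8, -3, 18, 23] (2 swaps)
After pass 3: [9, -8, -3, 17, 18, 23] (2 swaps)
Total swaps: 7


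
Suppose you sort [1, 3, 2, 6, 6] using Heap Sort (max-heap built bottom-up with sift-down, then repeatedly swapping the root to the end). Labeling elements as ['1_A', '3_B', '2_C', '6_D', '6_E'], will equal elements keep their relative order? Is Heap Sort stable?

Trace Heap Sort on the labeled array (the key is the number; the letter only tracks identity):
  Build max-heap: [6_D, 6_E, 2_C, 3_B, 1_A]
  Swap root 6_D to index 4, re-heapify first 4 -> [6_E, 3_B, 2_C, 1_A, 6_D]
  Swap root 6_E to index 3, re-heapify first 3 -> [3_B, 1_A, 2_C, 6_E, 6_D]
  Swap root 3_B to index 2, re-heapify first 2 -> [2_C, 1_A, 3_B, 6_E, 6_D]
  Swap root 2_C to index 1, re-heapify first 1 -> [1_A, 2_C, 3_B, 6_E, 6_D]
Final order: [1_A, 2_C, 3_B, 6_E, 6_D]
Equal keys:
  value 6: originally 6_D, 6_E; after sorting 6_E, 6_D -> order changed
Equal keys were reordered, so Heap Sort is not stable: heap construction and root-to-end swaps move elements without regard to the original order of equal keys. (One such input is enough; an unstable sort may happen to preserve order on other inputs, but it gives no guarantee.)
Answer: Not stable


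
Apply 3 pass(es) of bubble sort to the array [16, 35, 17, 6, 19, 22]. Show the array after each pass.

After pass 1: [16, 17, 6, 19, 22, 35] (4 swaps)
After pass 2: [16, 6, 17, 19, 22, 35] (1 swaps)
After pass 3: [6, 16, 17, 19, 22, 35] (1 swaps)
Total swaps: 6


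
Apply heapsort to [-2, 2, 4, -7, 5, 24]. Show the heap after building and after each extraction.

Build heap: [24, 5, 4, -7, 2, -2]
Extract 24: [5, 2, 4, -7, -2, 24]
Extract 5: [4, 2, -2, -7, 5, 24]
Extract 4: [2, -7, -2, 4, 5, 24]
Extract 2: [-2, -7, 2, 4, 5, 24]
Extract -2: [-7, -2, 2, 4, 5, 24]


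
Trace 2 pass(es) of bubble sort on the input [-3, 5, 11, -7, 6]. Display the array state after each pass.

After pass 1: [-3, 5, -7, 6, 11] (2 swaps)
After pass 2: [-3, -7, 5, 6, 11] (1 swaps)
Total swaps: 3


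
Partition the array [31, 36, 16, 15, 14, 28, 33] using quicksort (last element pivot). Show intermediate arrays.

Partition 1: pivot=33 at index 5 -> [31, 16, 15, 14, 28, 33, 36]
Partition 2: pivot=28 at index 3 -> [16, 15, 14, 28, 31, 33, 36]
Partition 3: pivot=14 at index 0 -> [14, 15, 16, 28, 31, 33, 36]
Partition 4: pivot=16 at index 2 -> [14, 15, 16, 28, 31, 33, 36]


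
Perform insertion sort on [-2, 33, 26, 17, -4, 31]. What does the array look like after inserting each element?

First element -2 is already 'sorted'
Insert 33: shifted 0 elements -> [-2, 33, 26, 17, -4, 31]
Insert 26: shifted 1 elements -> [-2, 26, 33, 17, -4, 31]
Insert 17: shifted 2 elements -> [-2, 17, 26, 33, -4, 31]
Insert -4: shifted 4 elements -> [-4, -2, 17, 26, 33, 31]
Insert 31: shifted 1 elements -> [-4, -2, 17, 26, 31, 33]


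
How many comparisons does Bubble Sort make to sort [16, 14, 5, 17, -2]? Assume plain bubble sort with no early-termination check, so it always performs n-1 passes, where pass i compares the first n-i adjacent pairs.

Pass 1: compare adjacent pairs (0,1)..(3,4) = 4 comparison(s), 3 swap(s) -> [14, 5, 16, -2, 17]
Pass 2: compare adjacent pairs (0,1)..(2,3) = 3 comparison(s), 2 swap(s) -> [5, 14, -2, 16, 17]
Pass 3: compare adjacent pairs (0,1)..(1,2) = 2 comparison(s), 1 swap(s) -> [5, -2, 14, 16, 17]
Pass 4: compare adjacent pairs (0,1)..(0,1) = 1 comparison(s), 1 swap(s) -> [-2, 5, 14, 16, 17]
Total comparisons: 4 + 3 + 2 + 1 = 10


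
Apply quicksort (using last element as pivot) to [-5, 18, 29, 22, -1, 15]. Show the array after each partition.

Partition 1: pivot=15 at index 2 -> [-5, -1, 15, 22, 18, 29]
Partition 2: pivot=-1 at index 1 -> [-5, -1, 15, 22, 18, 29]
Partition 3: pivot=29 at index 5 -> [-5, -1, 15, 22, 18, 29]
Partition 4: pivot=18 at index 3 -> [-5, -1, 15, 18, 22, 29]


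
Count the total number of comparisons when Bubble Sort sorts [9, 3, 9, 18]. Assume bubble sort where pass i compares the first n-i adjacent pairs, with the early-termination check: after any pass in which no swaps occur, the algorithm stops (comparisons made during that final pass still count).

Pass 1: compare adjacent pairs (0,1)..(2,3) = 3 comparison(s), 1 swap(s) -> [3, 9, 9, 18]
Pass 2: compare adjacent pairs (0,1)..(1,2) = 2 comparison(s), 0 swap(s) -> [3, 9, 9, 18]
No swaps in this pass, so bubble sort stops here.
Total comparisons: 3 + 2 = 5


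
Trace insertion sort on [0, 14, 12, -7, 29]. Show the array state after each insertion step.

First element 0 is already 'sorted'
Insert 14: shifted 0 elements -> [0, 14, 12, -7, 29]
Insert 12: shifted 1 elements -> [0, 12, 14, -7, 29]
Insert -7: shifted 3 elements -> [-7, 0, 12, 14, 29]
Insert 29: shifted 0 elements -> [-7, 0, 12, 14, 29]


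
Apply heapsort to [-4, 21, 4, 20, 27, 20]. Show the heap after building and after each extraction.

Build heap: [27, 21, 20, 20, -4, 4]
Extract 27: [21, 20, 20, 4, -4, 27]
Extract 21: [20, 4, 20, -4, 21, 27]
Extract 20: [20, 4, -4, 20, 21, 27]
Extract 20: [4, -4, 20, 20, 21, 27]
Extract 4: [-4, 4, 20, 20, 21, 27]


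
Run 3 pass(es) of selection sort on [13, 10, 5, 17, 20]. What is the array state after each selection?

Pass 1: Select minimum 5 at index 2, swap -> [5, 10, 13, 17, 20]
Pass 2: Select minimum 10 at index 1, swap -> [5, 10, 13, 17, 20]
Pass 3: Select minimum 13 at index 2, swap -> [5, 10, 13, 17, 20]


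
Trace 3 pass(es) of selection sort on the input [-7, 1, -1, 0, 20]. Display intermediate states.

Pass 1: Select minimum -7 at index 0, swap -> [-7, 1, -1, 0, 20]
Pass 2: Select minimum -1 at index 2, swap -> [-7, -1, 1, 0, 20]
Pass 3: Select minimum 0 at index 3, swap -> [-7, -1, 0, 1, 20]


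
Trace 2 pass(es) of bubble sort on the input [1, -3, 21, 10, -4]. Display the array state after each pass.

After pass 1: [-3, 1, 10, -4, 21] (3 swaps)
After pass 2: [-3, 1, -4, 10, 21] (1 swaps)
Total swaps: 4


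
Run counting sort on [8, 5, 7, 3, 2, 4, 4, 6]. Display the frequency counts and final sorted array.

Count array: [0, 0, 1, 1, 2, 1, 1, 1, 1]
(count[i] = number of elements equal to i)
Cumulative count: [0, 0, 1, 2, 4, 5, 6, 7, 8]
Sorted: [2, 3, 4, 4, 5, 6, 7, 8]


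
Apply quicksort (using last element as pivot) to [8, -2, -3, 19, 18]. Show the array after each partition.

Partition 1: pivot=18 at index 3 -> [8, -2, -3, 18, 19]
Partition 2: pivot=-3 at index 0 -> [-3, -2, 8, 18, 19]
Partition 3: pivot=8 at index 2 -> [-3, -2, 8, 18, 19]


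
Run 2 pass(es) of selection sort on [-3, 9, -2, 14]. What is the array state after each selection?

Pass 1: Select minimum -3 at index 0, swap -> [-3, 9, -2, 14]
Pass 2: Select minimum -2 at index 2, swap -> [-3, -2, 9, 14]


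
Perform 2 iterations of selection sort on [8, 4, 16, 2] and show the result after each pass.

Pass 1: Select minimum 2 at index 3, swap -> [2, 4, 16, 8]
Pass 2: Select minimum 4 at index 1, swap -> [2, 4, 16, 8]


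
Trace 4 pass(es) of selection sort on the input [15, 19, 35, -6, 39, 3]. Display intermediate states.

Pass 1: Select minimum -6 at index 3, swap -> [-6, 19, 35, 15, 39, 3]
Pass 2: Select minimum 3 at index 5, swap -> [-6, 3, 35, 15, 39, 19]
Pass 3: Select minimum 15 at index 3, swap -> [-6, 3, 15, 35, 39, 19]
Pass 4: Select minimum 19 at index 5, swap -> [-6, 3, 15, 19, 39, 35]


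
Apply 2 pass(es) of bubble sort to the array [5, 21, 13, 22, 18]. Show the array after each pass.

After pass 1: [5, 13, 21, 18, 22] (2 swaps)
After pass 2: [5, 13, 18, 21, 22] (1 swaps)
Total swaps: 3


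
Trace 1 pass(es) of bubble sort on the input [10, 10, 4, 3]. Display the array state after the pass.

After pass 1: [10, 4, 3, 10] (2 swaps)
Total swaps: 2


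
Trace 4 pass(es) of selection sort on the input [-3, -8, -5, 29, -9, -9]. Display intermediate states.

Pass 1: Select minimum -9 at index 4, swap -> [-9, -8, -5, 29, -3, -9]
Pass 2: Select minimum -9 at index 5, swap -> [-9, -9, -5, 29, -3, -8]
Pass 3: Select minimum -8 at index 5, swap -> [-9, -9, -8, 29, -3, -5]
Pass 4: Select minimum -5 at index 5, swap -> [-9, -9, -8, -5, -3, 29]


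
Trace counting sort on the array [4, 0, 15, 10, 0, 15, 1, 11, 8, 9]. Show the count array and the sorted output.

Count array: [2, 1, 0, 0, 1, 0, 0, 0, 1, 1, 1, 1, 0, 0, 0, 2]
(count[i] = number of elements equal to i)
Cumulative count: [2, 3, 3, 3, 4, 4, 4, 4, 5, 6, 7, 8, 8, 8, 8, 10]
Sorted: [0, 0, 1, 4, 8, 9, 10, 11, 15, 15]


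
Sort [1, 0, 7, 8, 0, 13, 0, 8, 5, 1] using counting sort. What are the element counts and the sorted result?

Count array: [3, 2, 0, 0, 0, 1, 0, 1, 2, 0, 0, 0, 0, 1]
(count[i] = number of elements equal to i)
Cumulative count: [3, 5, 5, 5, 5, 6, 6, 7, 9, 9, 9, 9, 9, 10]
Sorted: [0, 0, 0, 1, 1, 5, 7, 8, 8, 13]


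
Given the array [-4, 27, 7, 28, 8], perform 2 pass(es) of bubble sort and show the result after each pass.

After pass 1: [-4, 7, 27, 8, 28] (2 swaps)
After pass 2: [-4, 7, 8, 27, 28] (1 swaps)
Total swaps: 3


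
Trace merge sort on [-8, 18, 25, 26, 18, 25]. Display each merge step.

Divide and conquer:
  Merge [18] + [25] -> [18, 25]
  Merge [-8] + [18, 25] -> [-8, 18, 25]
  Merge [18] + [25] -> [18, 25]
  Merge [26] + [18, 25] -> [18, 25, 26]
  Merge [-8, 18, 25] + [18, 25, 26] -> [-8, 18, 18, 25, 25, 26]


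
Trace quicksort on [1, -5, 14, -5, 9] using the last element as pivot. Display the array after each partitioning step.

Partition 1: pivot=9 at index 3 -> [1, -5, -5, 9, 14]
Partition 2: pivot=-5 at index 1 -> [-5, -5, 1, 9, 14]


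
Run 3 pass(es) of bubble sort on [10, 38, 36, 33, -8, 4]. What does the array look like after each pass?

After pass 1: [10, 36, 33, -8, 4, 38] (4 swaps)
After pass 2: [10, 33, -8, 4, 36, 38] (3 swaps)
After pass 3: [10, -8, 4, 33, 36, 38] (2 swaps)
Total swaps: 9


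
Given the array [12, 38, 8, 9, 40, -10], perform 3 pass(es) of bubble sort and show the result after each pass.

After pass 1: [12, 8, 9, 38, -10, 40] (3 swaps)
After pass 2: [8, 9, 12, -10, 38, 40] (3 swaps)
After pass 3: [8, 9, -10, 12, 38, 40] (1 swaps)
Total swaps: 7


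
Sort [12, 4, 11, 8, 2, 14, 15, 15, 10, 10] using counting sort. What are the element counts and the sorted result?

Count array: [0, 0, 1, 0, 1, 0, 0, 0, 1, 0, 2, 1, 1, 0, 1, 2]
(count[i] = number of elements equal to i)
Cumulative count: [0, 0, 1, 1, 2, 2, 2, 2, 3, 3, 5, 6, 7, 7, 8, 10]
Sorted: [2, 4, 8, 10, 10, 11, 12, 14, 15, 15]


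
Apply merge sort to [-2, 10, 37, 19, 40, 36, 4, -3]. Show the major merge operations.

Divide and conquer:
  Merge [-2] + [10] -> [-2, 10]
  Merge [37] + [19] -> [19, 37]
  Merge [-2, 10] + [19, 37] -> [-2, 10, 19, 37]
  Merge [40] + [36] -> [36, 40]
  Merge [4] + [-3] -> [-3, 4]
  Merge [36, 40] + [-3, 4] -> [-3, 4, 36, 40]
  Merge [-2, 10, 19, 37] + [-3, 4, 36, 40] -> [-3, -2, 4, 10, 19, 36, 37, 40]


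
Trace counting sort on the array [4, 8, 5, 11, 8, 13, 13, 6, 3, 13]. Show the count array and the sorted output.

Count array: [0, 0, 0, 1, 1, 1, 1, 0, 2, 0, 0, 1, 0, 3]
(count[i] = number of elements equal to i)
Cumulative count: [0, 0, 0, 1, 2, 3, 4, 4, 6, 6, 6, 7, 7, 10]
Sorted: [3, 4, 5, 6, 8, 8, 11, 13, 13, 13]


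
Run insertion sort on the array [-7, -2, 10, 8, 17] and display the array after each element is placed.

First element -7 is already 'sorted'
Insert -2: shifted 0 elements -> [-7, -2, 10, 8, 17]
Insert 10: shifted 0 elements -> [-7, -2, 10, 8, 17]
Insert 8: shifted 1 elements -> [-7, -2, 8, 10, 17]
Insert 17: shifted 0 elements -> [-7, -2, 8, 10, 17]


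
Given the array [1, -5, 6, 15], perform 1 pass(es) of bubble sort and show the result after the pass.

After pass 1: [-5, 1, 6, 15] (1 swaps)
Total swaps: 1


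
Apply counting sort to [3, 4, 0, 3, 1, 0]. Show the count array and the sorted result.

Count array: [2, 1, 0, 2, 1]
(count[i] = number of elements equal to i)
Cumulative count: [2, 3, 3, 5, 6]
Sorted: [0, 0, 1, 3, 3, 4]


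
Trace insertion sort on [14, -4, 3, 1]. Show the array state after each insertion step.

First element 14 is already 'sorted'
Insert -4: shifted 1 elements -> [-4, 14, 3, 1]
Insert 3: shifted 1 elements -> [-4, 3, 14, 1]
Insert 1: shifted 2 elements -> [-4, 1, 3, 14]


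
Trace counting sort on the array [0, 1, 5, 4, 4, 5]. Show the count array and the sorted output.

Count array: [1, 1, 0, 0, 2, 2]
(count[i] = number of elements equal to i)
Cumulative count: [1, 2, 2, 2, 4, 6]
Sorted: [0, 1, 4, 4, 5, 5]


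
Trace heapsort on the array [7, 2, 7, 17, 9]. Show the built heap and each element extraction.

Build heap: [17, 9, 7, 2, 7]
Extract 17: [9, 7, 7, 2, 17]
Extract 9: [7, 2, 7, 9, 17]
Extract 7: [7, 2, 7, 9, 17]
Extract 7: [2, 7, 7, 9, 17]


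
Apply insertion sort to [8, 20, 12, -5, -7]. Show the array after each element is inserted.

First element 8 is already 'sorted'
Insert 20: shifted 0 elements -> [8, 20, 12, -5, -7]
Insert 12: shifted 1 elements -> [8, 12, 20, -5, -7]
Insert -5: shifted 3 elements -> [-5, 8, 12, 20, -7]
Insert -7: shifted 4 elements -> [-7, -5, 8, 12, 20]


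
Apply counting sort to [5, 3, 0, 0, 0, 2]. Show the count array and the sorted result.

Count array: [3, 0, 1, 1, 0, 1]
(count[i] = number of elements equal to i)
Cumulative count: [3, 3, 4, 5, 5, 6]
Sorted: [0, 0, 0, 2, 3, 5]


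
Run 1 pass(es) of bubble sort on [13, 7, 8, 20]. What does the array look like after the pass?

After pass 1: [7, 8, 13, 20] (2 swaps)
Total swaps: 2


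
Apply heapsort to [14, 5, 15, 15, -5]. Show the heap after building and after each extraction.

Build heap: [15, 14, 15, 5, -5]
Extract 15: [15, 14, -5, 5, 15]
Extract 15: [14, 5, -5, 15, 15]
Extract 14: [5, -5, 14, 15, 15]
Extract 5: [-5, 5, 14, 15, 15]


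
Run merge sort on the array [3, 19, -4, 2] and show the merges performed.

Divide and conquer:
  Merge [3] + [19] -> [3, 19]
  Merge [-4] + [2] -> [-4, 2]
  Merge [3, 19] + [-4, 2] -> [-4, 2, 3, 19]


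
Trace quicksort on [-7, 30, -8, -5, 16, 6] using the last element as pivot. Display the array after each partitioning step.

Partition 1: pivot=6 at index 3 -> [-7, -8, -5, 6, 16, 30]
Partition 2: pivot=-5 at index 2 -> [-7, -8, -5, 6, 16, 30]
Partition 3: pivot=-8 at index 0 -> [-8, -7, -5, 6, 16, 30]
Partition 4: pivot=30 at index 5 -> [-8, -7, -5, 6, 16, 30]


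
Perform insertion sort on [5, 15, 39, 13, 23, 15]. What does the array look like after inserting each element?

First element 5 is already 'sorted'
Insert 15: shifted 0 elements -> [5, 15, 39, 13, 23, 15]
Insert 39: shifted 0 elements -> [5, 15, 39, 13, 23, 15]
Insert 13: shifted 2 elements -> [5, 13, 15, 39, 23, 15]
Insert 23: shifted 1 elements -> [5, 13, 15, 23, 39, 15]
Insert 15: shifted 2 elements -> [5, 13, 15, 15, 23, 39]


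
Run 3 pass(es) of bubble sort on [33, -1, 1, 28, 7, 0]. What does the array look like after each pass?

After pass 1: [-1, 1, 28, 7, 0, 33] (5 swaps)
After pass 2: [-1, 1, 7, 0, 28, 33] (2 swaps)
After pass 3: [-1, 1, 0, 7, 28, 33] (1 swaps)
Total swaps: 8


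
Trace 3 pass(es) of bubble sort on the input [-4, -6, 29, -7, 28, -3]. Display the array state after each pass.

After pass 1: [-6, -4, -7, 28, -3, 29] (4 swaps)
After pass 2: [-6, -7, -4, -3, 28, 29] (2 swaps)
After pass 3: [-7, -6, -4, -3, 28, 29] (1 swaps)
Total swaps: 7


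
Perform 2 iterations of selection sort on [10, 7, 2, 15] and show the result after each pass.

Pass 1: Select minimum 2 at index 2, swap -> [2, 7, 10, 15]
Pass 2: Select minimum 7 at index 1, swap -> [2, 7, 10, 15]


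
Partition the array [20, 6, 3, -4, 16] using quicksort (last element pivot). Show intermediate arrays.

Partition 1: pivot=16 at index 3 -> [6, 3, -4, 16, 20]
Partition 2: pivot=-4 at index 0 -> [-4, 3, 6, 16, 20]
Partition 3: pivot=6 at index 2 -> [-4, 3, 6, 16, 20]


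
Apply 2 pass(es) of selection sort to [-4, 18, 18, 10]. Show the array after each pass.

Pass 1: Select minimum -4 at index 0, swap -> [-4, 18, 18, 10]
Pass 2: Select minimum 10 at index 3, swap -> [-4, 10, 18, 18]


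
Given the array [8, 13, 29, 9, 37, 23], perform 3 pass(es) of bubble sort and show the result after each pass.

After pass 1: [8, 13, 9, 29, 23, 37] (2 swaps)
After pass 2: [8, 9, 13, 23, 29, 37] (2 swaps)
After pass 3: [8, 9, 13, 23, 29, 37] (0 swaps)
Total swaps: 4


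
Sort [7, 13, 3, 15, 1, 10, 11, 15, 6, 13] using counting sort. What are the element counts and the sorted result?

Count array: [0, 1, 0, 1, 0, 0, 1, 1, 0, 0, 1, 1, 0, 2, 0, 2]
(count[i] = number of elements equal to i)
Cumulative count: [0, 1, 1, 2, 2, 2, 3, 4, 4, 4, 5, 6, 6, 8, 8, 10]
Sorted: [1, 3, 6, 7, 10, 11, 13, 13, 15, 15]


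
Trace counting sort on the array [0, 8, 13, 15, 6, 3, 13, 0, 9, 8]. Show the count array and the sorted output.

Count array: [2, 0, 0, 1, 0, 0, 1, 0, 2, 1, 0, 0, 0, 2, 0, 1]
(count[i] = number of elements equal to i)
Cumulative count: [2, 2, 2, 3, 3, 3, 4, 4, 6, 7, 7, 7, 7, 9, 9, 10]
Sorted: [0, 0, 3, 6, 8, 8, 9, 13, 13, 15]


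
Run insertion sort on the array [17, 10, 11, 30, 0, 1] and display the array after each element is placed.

First element 17 is already 'sorted'
Insert 10: shifted 1 elements -> [10, 17, 11, 30, 0, 1]
Insert 11: shifted 1 elements -> [10, 11, 17, 30, 0, 1]
Insert 30: shifted 0 elements -> [10, 11, 17, 30, 0, 1]
Insert 0: shifted 4 elements -> [0, 10, 11, 17, 30, 1]
Insert 1: shifted 4 elements -> [0, 1, 10, 11, 17, 30]


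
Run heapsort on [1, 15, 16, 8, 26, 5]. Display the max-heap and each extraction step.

Build heap: [26, 15, 16, 8, 1, 5]
Extract 26: [16, 15, 5, 8, 1, 26]
Extract 16: [15, 8, 5, 1, 16, 26]
Extract 15: [8, 1, 5, 15, 16, 26]
Extract 8: [5, 1, 8, 15, 16, 26]
Extract 5: [1, 5, 8, 15, 16, 26]


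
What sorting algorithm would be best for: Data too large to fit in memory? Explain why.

Best choice: External merge sort
Reason: Minimizes disk I/O by sequential reads/writes


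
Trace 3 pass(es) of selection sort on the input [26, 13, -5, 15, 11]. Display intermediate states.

Pass 1: Select minimum -5 at index 2, swap -> [-5, 13, 26, 15, 11]
Pass 2: Select minimum 11 at index 4, swap -> [-5, 11, 26, 15, 13]
Pass 3: Select minimum 13 at index 4, swap -> [-5, 11, 13, 15, 26]


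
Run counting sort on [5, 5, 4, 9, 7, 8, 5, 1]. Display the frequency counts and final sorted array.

Count array: [0, 1, 0, 0, 1, 3, 0, 1, 1, 1]
(count[i] = number of elements equal to i)
Cumulative count: [0, 1, 1, 1, 2, 5, 5, 6, 7, 8]
Sorted: [1, 4, 5, 5, 5, 7, 8, 9]


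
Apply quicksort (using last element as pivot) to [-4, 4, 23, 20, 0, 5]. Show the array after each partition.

Partition 1: pivot=5 at index 3 -> [-4, 4, 0, 5, 23, 20]
Partition 2: pivot=0 at index 1 -> [-4, 0, 4, 5, 23, 20]
Partition 3: pivot=20 at index 4 -> [-4, 0, 4, 5, 20, 23]


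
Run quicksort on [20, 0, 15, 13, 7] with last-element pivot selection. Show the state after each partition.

Partition 1: pivot=7 at index 1 -> [0, 7, 15, 13, 20]
Partition 2: pivot=20 at index 4 -> [0, 7, 15, 13, 20]
Partition 3: pivot=13 at index 2 -> [0, 7, 13, 15, 20]


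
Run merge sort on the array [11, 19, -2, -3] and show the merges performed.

Divide and conquer:
  Merge [11] + [19] -> [11, 19]
  Merge [-2] + [-3] -> [-3, -2]
  Merge [11, 19] + [-3, -2] -> [-3, -2, 11, 19]


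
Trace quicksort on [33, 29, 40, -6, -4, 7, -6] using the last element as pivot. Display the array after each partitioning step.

Partition 1: pivot=-6 at index 1 -> [-6, -6, 40, 33, -4, 7, 29]
Partition 2: pivot=29 at index 4 -> [-6, -6, -4, 7, 29, 33, 40]
Partition 3: pivot=7 at index 3 -> [-6, -6, -4, 7, 29, 33, 40]
Partition 4: pivot=40 at index 6 -> [-6, -6, -4, 7, 29, 33, 40]


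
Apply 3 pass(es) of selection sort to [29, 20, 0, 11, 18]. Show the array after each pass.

Pass 1: Select minimum 0 at index 2, swap -> [0, 20, 29, 11, 18]
Pass 2: Select minimum 11 at index 3, swap -> [0, 11, 29, 20, 18]
Pass 3: Select minimum 18 at index 4, swap -> [0, 11, 18, 20, 29]


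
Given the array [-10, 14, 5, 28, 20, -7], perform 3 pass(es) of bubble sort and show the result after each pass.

After pass 1: [-10, 5, 14, 20, -7, 28] (3 swaps)
After pass 2: [-10, 5, 14, -7, 20, 28] (1 swaps)
After pass 3: [-10, 5, -7, 14, 20, 28] (1 swaps)
Total swaps: 5


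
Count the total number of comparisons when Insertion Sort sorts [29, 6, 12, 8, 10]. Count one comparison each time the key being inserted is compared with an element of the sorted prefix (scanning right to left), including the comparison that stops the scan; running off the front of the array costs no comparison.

Insert 6: 29 > 6 (shift), reached front = 1 comparison(s) -> [6, 29, 12, 8, 10]
Insert 12: 29 > 12 (shift), 6 <= 12 (stop) = 2 comparison(s) -> [6, 12, 29, 8, 10]
Insert 8: 29 > 8 (shift), 12 > 8 (shift), 6 <= 8 (stop) = 3 comparison(s) -> [6, 8, 12, 29, 10]
Insert 10: 29 > 10 (shift), 12 > 10 (shift), 8 <= 10 (stop) = 3 comparison(s) -> [6, 8, 10, 12, 29]
Total comparisons: 1 + 2 + 3 + 3 = 9


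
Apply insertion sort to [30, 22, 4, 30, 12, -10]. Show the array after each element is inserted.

First element 30 is already 'sorted'
Insert 22: shifted 1 elements -> [22, 30, 4, 30, 12, -10]
Insert 4: shifted 2 elements -> [4, 22, 30, 30, 12, -10]
Insert 30: shifted 0 elements -> [4, 22, 30, 30, 12, -10]
Insert 12: shifted 3 elements -> [4, 12, 22, 30, 30, -10]
Insert -10: shifted 5 elements -> [-10, 4, 12, 22, 30, 30]


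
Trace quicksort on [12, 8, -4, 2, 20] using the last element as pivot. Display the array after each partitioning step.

Partition 1: pivot=20 at index 4 -> [12, 8, -4, 2, 20]
Partition 2: pivot=2 at index 1 -> [-4, 2, 12, 8, 20]
Partition 3: pivot=8 at index 2 -> [-4, 2, 8, 12, 20]


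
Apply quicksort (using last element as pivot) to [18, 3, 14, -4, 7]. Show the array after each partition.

Partition 1: pivot=7 at index 2 -> [3, -4, 7, 18, 14]
Partition 2: pivot=-4 at index 0 -> [-4, 3, 7, 18, 14]
Partition 3: pivot=14 at index 3 -> [-4, 3, 7, 14, 18]


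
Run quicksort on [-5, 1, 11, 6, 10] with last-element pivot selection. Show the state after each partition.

Partition 1: pivot=10 at index 3 -> [-5, 1, 6, 10, 11]
Partition 2: pivot=6 at index 2 -> [-5, 1, 6, 10, 11]
Partition 3: pivot=1 at index 1 -> [-5, 1, 6, 10, 11]


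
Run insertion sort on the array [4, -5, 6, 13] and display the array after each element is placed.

First element 4 is already 'sorted'
Insert -5: shifted 1 elements -> [-5, 4, 6, 13]
Insert 6: shifted 0 elements -> [-5, 4, 6, 13]
Insert 13: shifted 0 elements -> [-5, 4, 6, 13]


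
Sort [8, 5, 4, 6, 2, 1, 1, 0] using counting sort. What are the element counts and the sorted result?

Count array: [1, 2, 1, 0, 1, 1, 1, 0, 1]
(count[i] = number of elements equal to i)
Cumulative count: [1, 3, 4, 4, 5, 6, 7, 7, 8]
Sorted: [0, 1, 1, 2, 4, 5, 6, 8]


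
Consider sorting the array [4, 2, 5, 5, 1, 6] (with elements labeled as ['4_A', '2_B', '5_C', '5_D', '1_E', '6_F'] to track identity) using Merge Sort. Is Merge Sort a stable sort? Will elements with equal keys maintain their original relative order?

Trace Merge Sort on the labeled array (the key is the number; the letter only tracks identity):
  Merge [2_B] + [5_C] -> [2_B, 5_C]
  Merge [4_A] + [2_B, 5_C] -> [2_B, 4_A, 5_C]
  Merge [1_E] + [6_F] -> [1_E, 6_F]
  Merge [5_D] + [1_E, 6_F] -> [1_E, 5_D, 6_F]
  Merge [2_B, 4_A, 5_C] + [1_E, 5_D, 6_F] -> [1_E, 2_B, 4_A, 5_C, 5_D, 6_F]
Final order: [1_E, 2_B, 4_A, 5_C, 5_D, 6_F]
Equal keys:
  value 5: originally 5_C, 5_D; after sorting 5_C, 5_D -> order preserved
All equal keys kept their original relative order. Merge Sort is stable: when the heads of the two halves are equal the merge takes from the left half first.
Answer: Stable


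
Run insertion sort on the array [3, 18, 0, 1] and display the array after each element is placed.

First element 3 is already 'sorted'
Insert 18: shifted 0 elements -> [3, 18, 0, 1]
Insert 0: shifted 2 elements -> [0, 3, 18, 1]
Insert 1: shifted 2 elements -> [0, 1, 3, 18]


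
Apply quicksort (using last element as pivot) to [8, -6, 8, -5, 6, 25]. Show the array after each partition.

Partition 1: pivot=25 at index 5 -> [8, -6, 8, -5, 6, 25]
Partition 2: pivot=6 at index 2 -> [-6, -5, 6, 8, 8, 25]
Partition 3: pivot=-5 at index 1 -> [-6, -5, 6, 8, 8, 25]
Partition 4: pivot=8 at index 4 -> [-6, -5, 6, 8, 8, 25]


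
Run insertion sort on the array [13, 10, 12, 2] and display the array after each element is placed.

First element 13 is already 'sorted'
Insert 10: shifted 1 elements -> [10, 13, 12, 2]
Insert 12: shifted 1 elements -> [10, 12, 13, 2]
Insert 2: shifted 3 elements -> [2, 10, 12, 13]


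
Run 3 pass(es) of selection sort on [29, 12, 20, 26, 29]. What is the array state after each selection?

Pass 1: Select minimum 12 at index 1, swap -> [12, 29, 20, 26, 29]
Pass 2: Select minimum 20 at index 2, swap -> [12, 20, 29, 26, 29]
Pass 3: Select minimum 26 at index 3, swap -> [12, 20, 26, 29, 29]


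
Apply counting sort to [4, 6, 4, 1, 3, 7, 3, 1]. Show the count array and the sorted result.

Count array: [0, 2, 0, 2, 2, 0, 1, 1]
(count[i] = number of elements equal to i)
Cumulative count: [0, 2, 2, 4, 6, 6, 7, 8]
Sorted: [1, 1, 3, 3, 4, 4, 6, 7]


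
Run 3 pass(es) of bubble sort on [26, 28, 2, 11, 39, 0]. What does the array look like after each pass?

After pass 1: [26, 2, 11, 28, 0, 39] (3 swaps)
After pass 2: [2, 11, 26, 0, 28, 39] (3 swaps)
After pass 3: [2, 11, 0, 26, 28, 39] (1 swaps)
Total swaps: 7


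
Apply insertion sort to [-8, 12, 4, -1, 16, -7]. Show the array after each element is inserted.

First element -8 is already 'sorted'
Insert 12: shifted 0 elements -> [-8, 12, 4, -1, 16, -7]
Insert 4: shifted 1 elements -> [-8, 4, 12, -1, 16, -7]
Insert -1: shifted 2 elements -> [-8, -1, 4, 12, 16, -7]
Insert 16: shifted 0 elements -> [-8, -1, 4, 12, 16, -7]
Insert -7: shifted 4 elements -> [-8, -7, -1, 4, 12, 16]
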